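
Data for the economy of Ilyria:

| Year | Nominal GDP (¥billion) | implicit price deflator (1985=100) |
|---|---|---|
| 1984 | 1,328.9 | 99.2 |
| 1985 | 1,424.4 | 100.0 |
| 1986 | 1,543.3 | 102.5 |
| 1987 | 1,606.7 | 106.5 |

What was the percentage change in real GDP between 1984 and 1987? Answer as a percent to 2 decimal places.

Real GDP 1984 = 1328.9/0.992 = 1339.62.
Real GDP 1987 = 1606.7/1.065 = 1508.64.
Change = 1508.64/1339.62 − 1 = 0.1262.

12.62%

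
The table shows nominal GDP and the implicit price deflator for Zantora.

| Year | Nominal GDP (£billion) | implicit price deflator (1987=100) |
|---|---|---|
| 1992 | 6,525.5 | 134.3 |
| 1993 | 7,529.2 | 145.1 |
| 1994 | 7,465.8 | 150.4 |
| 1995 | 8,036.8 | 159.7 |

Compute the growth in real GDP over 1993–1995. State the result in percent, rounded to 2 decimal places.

-3.02%

Real GDP 1993 = 7529.2/1.451 = 5188.97.
Real GDP 1995 = 8036.8/1.597 = 5032.44.
Change = 5032.44/5188.97 − 1 = -0.0302.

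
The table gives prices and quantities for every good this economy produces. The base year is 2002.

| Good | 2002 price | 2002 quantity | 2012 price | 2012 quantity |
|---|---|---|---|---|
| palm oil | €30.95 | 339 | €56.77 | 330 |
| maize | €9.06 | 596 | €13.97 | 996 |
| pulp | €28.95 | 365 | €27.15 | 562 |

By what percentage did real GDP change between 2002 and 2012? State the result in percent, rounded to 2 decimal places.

Real GDP 2002 = Nominal GDP 2002 = 30.95·339 + 9.06·596 + 28.95·365 = 26458.56.
Real GDP 2012 (at 2002 prices) = 30.95·330 + 9.06·996 + 28.95·562 = 35507.16.
Real growth = 35507.16/26458.56 − 1 = 0.3420.

34.20%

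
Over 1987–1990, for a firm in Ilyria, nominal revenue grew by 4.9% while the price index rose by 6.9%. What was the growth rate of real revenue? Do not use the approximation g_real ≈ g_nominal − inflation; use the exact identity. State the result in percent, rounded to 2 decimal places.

-1.87%

(1 + g_nom) = (1 + g_real)(1 + π), so g_real = 1.0490 / 1.0690 − 1 = -0.01871.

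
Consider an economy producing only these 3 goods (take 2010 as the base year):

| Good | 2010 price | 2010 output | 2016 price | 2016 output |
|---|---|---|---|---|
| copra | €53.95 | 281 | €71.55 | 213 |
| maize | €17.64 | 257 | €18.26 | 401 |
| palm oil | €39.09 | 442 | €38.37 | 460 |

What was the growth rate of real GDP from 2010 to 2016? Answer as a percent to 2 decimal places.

-1.15%

Real GDP 2010 = Nominal GDP 2010 = 53.95·281 + 17.64·257 + 39.09·442 = 36971.21.
Real GDP 2016 (at 2010 prices) = 53.95·213 + 17.64·401 + 39.09·460 = 36546.39.
Real growth = 36546.39/36971.21 − 1 = -0.0115.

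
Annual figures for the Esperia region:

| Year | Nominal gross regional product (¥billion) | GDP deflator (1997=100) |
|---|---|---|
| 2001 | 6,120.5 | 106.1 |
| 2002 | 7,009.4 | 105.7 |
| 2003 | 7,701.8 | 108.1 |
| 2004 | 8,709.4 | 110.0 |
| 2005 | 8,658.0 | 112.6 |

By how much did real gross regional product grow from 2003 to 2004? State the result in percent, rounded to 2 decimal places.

11.13%

Real gross regional product 2003 = 7701.8/1.081 = 7124.70.
Real gross regional product 2004 = 8709.4/1.100 = 7917.64.
Change = 7917.64/7124.70 − 1 = 0.1113.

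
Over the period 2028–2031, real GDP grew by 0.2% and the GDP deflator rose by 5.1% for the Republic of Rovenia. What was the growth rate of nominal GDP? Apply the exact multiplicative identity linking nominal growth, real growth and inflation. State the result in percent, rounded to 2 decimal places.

5.31%

(1 + g_nom) = (1 + g_real)(1 + π) = 1.0020 × 1.0510 = 1.05310.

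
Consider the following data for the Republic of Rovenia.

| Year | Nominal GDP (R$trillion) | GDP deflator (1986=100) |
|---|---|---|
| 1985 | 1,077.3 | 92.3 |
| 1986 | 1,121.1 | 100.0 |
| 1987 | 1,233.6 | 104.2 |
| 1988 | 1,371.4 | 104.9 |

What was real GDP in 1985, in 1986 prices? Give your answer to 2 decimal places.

Real GDP 1985 = 1077.3 / 0.923 = 1167.17.

R$1,167.17 trillion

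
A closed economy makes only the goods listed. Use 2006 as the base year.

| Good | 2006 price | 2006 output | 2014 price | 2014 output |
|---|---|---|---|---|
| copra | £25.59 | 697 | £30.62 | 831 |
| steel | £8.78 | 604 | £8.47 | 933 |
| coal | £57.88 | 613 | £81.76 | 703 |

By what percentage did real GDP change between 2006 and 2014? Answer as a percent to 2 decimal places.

19.66%

Real GDP 2006 = Nominal GDP 2006 = 25.59·697 + 8.78·604 + 57.88·613 = 58619.79.
Real GDP 2014 (at 2006 prices) = 25.59·831 + 8.78·933 + 57.88·703 = 70146.67.
Real growth = 70146.67/58619.79 − 1 = 0.1966.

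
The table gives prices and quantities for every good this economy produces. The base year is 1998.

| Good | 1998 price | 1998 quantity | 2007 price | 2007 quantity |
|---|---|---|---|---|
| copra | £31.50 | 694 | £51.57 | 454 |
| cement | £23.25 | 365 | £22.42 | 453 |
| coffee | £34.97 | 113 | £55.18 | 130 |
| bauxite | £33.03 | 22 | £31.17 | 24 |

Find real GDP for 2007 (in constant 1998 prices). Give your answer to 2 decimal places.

Real GDP 2007 = Σ (p_1998 × q_2007) = 31.50·454 + 23.25·453 + 34.97·130 + 33.03·24 = 30172.07.

£30172.07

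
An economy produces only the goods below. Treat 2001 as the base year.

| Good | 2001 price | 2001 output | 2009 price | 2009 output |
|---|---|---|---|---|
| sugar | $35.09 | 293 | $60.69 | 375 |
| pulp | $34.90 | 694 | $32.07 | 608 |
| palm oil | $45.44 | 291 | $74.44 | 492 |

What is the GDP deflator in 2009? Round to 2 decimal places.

Nominal GDP 2009 = 60.69·375 + 32.07·608 + 74.44·492 = 78881.79.
Real GDP 2009 (at 2001 prices) = 35.09·375 + 34.90·608 + 45.44·492 = 56734.43.
Deflator = Nominal/Real × 100 = 78881.79/56734.43 × 100 = 139.037.

139.04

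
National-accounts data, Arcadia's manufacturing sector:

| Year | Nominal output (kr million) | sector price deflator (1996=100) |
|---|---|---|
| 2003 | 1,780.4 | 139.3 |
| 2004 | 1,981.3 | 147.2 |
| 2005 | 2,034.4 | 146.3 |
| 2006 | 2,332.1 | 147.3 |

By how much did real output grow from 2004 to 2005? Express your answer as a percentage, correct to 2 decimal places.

3.31%

Real output 2004 = 1981.3/1.472 = 1345.99.
Real output 2005 = 2034.4/1.463 = 1390.57.
Change = 1390.57/1345.99 − 1 = 0.0331.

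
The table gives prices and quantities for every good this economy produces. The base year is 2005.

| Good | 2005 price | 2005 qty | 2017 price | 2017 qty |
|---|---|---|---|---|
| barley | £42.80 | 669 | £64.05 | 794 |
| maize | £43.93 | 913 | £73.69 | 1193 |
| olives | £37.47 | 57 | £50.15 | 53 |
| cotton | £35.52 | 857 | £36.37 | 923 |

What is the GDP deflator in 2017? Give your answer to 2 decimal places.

144.43

Nominal GDP 2017 = 64.05·794 + 73.69·1193 + 50.15·53 + 36.37·923 = 174995.33.
Real GDP 2017 (at 2005 prices) = 42.80·794 + 43.93·1193 + 37.47·53 + 35.52·923 = 121162.56.
Deflator = Nominal/Real × 100 = 174995.33/121162.56 × 100 = 144.430.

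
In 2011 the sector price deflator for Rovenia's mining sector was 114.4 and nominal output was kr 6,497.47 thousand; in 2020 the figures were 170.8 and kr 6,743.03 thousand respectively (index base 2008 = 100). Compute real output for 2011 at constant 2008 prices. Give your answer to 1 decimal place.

Real output = Nominal / (sector price deflator/100) = 6497.47 / 1.144 = 5679.61.

kr 5,679.6 thousand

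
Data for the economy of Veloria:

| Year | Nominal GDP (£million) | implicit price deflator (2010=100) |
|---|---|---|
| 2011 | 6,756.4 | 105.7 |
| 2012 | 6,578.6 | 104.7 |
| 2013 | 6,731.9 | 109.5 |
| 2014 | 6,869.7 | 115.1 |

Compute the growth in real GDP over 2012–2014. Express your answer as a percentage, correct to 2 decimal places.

Real GDP 2012 = 6578.6/1.047 = 6283.29.
Real GDP 2014 = 6869.7/1.151 = 5968.46.
Change = 5968.46/6283.29 − 1 = -0.0501.

-5.01%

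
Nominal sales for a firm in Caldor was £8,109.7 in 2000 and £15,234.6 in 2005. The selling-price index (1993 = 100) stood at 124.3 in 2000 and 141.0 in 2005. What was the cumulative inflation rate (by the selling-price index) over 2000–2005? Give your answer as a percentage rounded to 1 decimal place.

13.4%

Price-level change = 141.0 / 124.3 − 1 = 0.1344.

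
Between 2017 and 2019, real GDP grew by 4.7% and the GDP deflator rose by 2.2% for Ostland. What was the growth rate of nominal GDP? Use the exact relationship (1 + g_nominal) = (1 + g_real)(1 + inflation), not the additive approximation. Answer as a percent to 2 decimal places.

7.00%

(1 + g_nom) = (1 + g_real)(1 + π) = 1.0470 × 1.0220 = 1.07003.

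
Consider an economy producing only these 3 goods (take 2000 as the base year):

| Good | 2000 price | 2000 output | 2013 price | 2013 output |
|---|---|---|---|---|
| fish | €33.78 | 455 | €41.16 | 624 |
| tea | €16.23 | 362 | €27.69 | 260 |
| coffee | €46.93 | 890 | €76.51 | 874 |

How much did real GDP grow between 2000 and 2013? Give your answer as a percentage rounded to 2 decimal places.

5.24%

Real GDP 2000 = Nominal GDP 2000 = 33.78·455 + 16.23·362 + 46.93·890 = 63012.86.
Real GDP 2013 (at 2000 prices) = 33.78·624 + 16.23·260 + 46.93·874 = 66315.34.
Real growth = 66315.34/63012.86 − 1 = 0.0524.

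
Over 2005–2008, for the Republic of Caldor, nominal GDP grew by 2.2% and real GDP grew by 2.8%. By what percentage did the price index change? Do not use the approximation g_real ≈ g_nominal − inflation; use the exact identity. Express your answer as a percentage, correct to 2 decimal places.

(1 + g_nom) = (1 + g_real)(1 + π), so π = 1.0220 / 1.0280 − 1 = -0.00584.

-0.58%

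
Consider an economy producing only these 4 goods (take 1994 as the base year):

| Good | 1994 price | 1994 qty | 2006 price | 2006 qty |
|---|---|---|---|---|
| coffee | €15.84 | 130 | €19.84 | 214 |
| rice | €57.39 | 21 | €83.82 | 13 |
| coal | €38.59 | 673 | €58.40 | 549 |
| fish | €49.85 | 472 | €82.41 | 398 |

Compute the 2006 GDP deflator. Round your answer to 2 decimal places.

155.43

Nominal GDP 2006 = 19.84·214 + 83.82·13 + 58.40·549 + 82.41·398 = 70196.20.
Real GDP 2006 (at 1994 prices) = 15.84·214 + 57.39·13 + 38.59·549 + 49.85·398 = 45162.04.
Deflator = Nominal/Real × 100 = 70196.20/45162.04 × 100 = 155.432.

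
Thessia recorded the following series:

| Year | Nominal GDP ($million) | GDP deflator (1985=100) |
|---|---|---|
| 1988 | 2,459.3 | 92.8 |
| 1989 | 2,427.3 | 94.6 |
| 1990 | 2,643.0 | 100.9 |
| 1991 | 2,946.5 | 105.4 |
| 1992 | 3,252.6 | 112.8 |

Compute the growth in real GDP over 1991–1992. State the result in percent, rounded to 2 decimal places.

3.15%

Real GDP 1991 = 2946.5/1.054 = 2795.54.
Real GDP 1992 = 3252.6/1.128 = 2883.51.
Change = 2883.51/2795.54 − 1 = 0.0315.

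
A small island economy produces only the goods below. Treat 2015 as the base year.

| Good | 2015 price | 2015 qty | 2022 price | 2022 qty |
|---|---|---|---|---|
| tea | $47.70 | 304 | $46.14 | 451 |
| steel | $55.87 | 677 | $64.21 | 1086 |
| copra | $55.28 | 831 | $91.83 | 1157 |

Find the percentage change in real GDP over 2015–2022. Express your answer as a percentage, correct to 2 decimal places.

48.73%

Real GDP 2015 = Nominal GDP 2015 = 47.70·304 + 55.87·677 + 55.28·831 = 98262.47.
Real GDP 2022 (at 2015 prices) = 47.70·451 + 55.87·1086 + 55.28·1157 = 146146.48.
Real growth = 146146.48/98262.47 − 1 = 0.4873.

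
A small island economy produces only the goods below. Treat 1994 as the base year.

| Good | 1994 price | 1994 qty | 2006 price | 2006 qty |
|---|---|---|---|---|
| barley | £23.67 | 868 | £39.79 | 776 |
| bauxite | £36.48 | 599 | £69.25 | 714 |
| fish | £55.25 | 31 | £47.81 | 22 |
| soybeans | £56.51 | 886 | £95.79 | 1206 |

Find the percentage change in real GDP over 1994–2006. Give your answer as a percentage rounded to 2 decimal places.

Real GDP 1994 = Nominal GDP 1994 = 23.67·868 + 36.48·599 + 55.25·31 + 56.51·886 = 94177.69.
Real GDP 2006 (at 1994 prices) = 23.67·776 + 36.48·714 + 55.25·22 + 56.51·1206 = 113781.20.
Real growth = 113781.20/94177.69 − 1 = 0.2082.

20.82%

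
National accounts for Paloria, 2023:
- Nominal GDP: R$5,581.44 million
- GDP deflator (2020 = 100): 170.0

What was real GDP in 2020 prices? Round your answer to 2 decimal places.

Real GDP = Nominal / (GDP deflator/100) = 5581.44 / 1.700 = 3283.20.

R$3,283.20 million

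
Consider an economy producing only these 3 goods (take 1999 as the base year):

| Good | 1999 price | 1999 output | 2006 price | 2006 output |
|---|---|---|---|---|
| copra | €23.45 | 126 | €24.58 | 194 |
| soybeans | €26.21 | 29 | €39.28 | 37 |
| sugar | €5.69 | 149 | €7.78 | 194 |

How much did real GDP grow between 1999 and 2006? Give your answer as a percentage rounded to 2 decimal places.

Real GDP 1999 = Nominal GDP 1999 = 23.45·126 + 26.21·29 + 5.69·149 = 4562.60.
Real GDP 2006 (at 1999 prices) = 23.45·194 + 26.21·37 + 5.69·194 = 6622.93.
Real growth = 6622.93/4562.60 − 1 = 0.4516.

45.16%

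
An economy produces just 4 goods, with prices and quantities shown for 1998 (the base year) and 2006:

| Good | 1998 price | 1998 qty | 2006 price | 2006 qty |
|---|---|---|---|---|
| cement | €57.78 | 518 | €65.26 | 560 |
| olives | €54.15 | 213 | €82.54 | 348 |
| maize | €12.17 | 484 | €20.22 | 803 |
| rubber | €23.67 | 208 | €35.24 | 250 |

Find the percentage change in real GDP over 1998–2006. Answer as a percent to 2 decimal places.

Real GDP 1998 = Nominal GDP 1998 = 57.78·518 + 54.15·213 + 12.17·484 + 23.67·208 = 52277.63.
Real GDP 2006 (at 1998 prices) = 57.78·560 + 54.15·348 + 12.17·803 + 23.67·250 = 66891.01.
Real growth = 66891.01/52277.63 − 1 = 0.2795.

27.95%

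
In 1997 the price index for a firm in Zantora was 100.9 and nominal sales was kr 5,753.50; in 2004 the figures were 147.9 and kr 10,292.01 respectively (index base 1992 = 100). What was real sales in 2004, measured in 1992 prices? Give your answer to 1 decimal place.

Real sales = Nominal / (price index/100) = 10292.01 / 1.479 = 6958.76.

kr 6,958.8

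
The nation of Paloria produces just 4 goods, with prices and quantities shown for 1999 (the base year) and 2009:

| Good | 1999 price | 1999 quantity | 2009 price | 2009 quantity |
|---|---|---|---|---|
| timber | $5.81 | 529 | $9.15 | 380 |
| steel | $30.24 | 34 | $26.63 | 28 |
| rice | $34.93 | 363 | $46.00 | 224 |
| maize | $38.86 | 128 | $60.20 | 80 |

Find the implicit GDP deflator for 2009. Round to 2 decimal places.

Nominal GDP 2009 = 9.15·380 + 26.63·28 + 46.00·224 + 60.20·80 = 19342.64.
Real GDP 2009 (at 1999 prices) = 5.81·380 + 30.24·28 + 34.93·224 + 38.86·80 = 13987.64.
Deflator = Nominal/Real × 100 = 19342.64/13987.64 × 100 = 138.284.

138.28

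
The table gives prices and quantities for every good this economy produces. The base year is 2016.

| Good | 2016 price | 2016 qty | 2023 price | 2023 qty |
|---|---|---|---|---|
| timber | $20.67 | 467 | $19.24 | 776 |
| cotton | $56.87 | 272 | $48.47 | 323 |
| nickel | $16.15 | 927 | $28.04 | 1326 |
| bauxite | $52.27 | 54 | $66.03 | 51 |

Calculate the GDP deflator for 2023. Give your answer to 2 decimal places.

121.62

Nominal GDP 2023 = 19.24·776 + 48.47·323 + 28.04·1326 + 66.03·51 = 71134.62.
Real GDP 2023 (at 2016 prices) = 20.67·776 + 56.87·323 + 16.15·1326 + 52.27·51 = 58489.60.
Deflator = Nominal/Real × 100 = 71134.62/58489.60 × 100 = 121.619.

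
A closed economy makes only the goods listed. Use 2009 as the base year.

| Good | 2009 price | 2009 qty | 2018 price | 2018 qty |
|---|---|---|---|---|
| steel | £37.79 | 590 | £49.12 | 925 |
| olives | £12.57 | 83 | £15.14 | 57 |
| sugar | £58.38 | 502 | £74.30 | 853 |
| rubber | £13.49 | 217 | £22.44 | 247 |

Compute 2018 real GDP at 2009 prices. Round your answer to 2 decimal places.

Real GDP 2018 = Σ (p_2009 × q_2018) = 37.79·925 + 12.57·57 + 58.38·853 + 13.49·247 = 88802.41.

£88802.41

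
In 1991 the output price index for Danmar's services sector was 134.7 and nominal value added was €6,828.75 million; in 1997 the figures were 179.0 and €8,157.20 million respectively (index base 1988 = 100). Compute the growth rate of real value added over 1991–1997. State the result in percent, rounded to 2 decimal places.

-10.11%

Real value added 1991 = 6828.75 / 1.347 = 5069.60.
Real value added 1997 = 8157.20 / 1.790 = 4557.09.
Real growth = 4557.09 / 5069.60 − 1 = -0.1011.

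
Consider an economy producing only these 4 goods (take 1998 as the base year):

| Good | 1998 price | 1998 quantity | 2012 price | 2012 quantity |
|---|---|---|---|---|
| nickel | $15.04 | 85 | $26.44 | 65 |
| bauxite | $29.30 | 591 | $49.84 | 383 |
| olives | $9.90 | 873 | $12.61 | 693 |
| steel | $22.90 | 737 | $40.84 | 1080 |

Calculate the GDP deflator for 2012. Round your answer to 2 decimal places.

168.19

Nominal GDP 2012 = 26.44·65 + 49.84·383 + 12.61·693 + 40.84·1080 = 73653.25.
Real GDP 2012 (at 1998 prices) = 15.04·65 + 29.30·383 + 9.90·693 + 22.90·1080 = 43792.20.
Deflator = Nominal/Real × 100 = 73653.25/43792.20 × 100 = 168.188.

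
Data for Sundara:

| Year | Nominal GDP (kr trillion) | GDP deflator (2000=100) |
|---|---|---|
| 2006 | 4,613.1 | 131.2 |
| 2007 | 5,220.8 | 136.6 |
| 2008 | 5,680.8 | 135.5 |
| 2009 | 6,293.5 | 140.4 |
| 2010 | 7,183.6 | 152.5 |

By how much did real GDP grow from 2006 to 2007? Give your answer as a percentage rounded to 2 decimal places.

8.70%

Real GDP 2006 = 4613.1/1.312 = 3516.08.
Real GDP 2007 = 5220.8/1.366 = 3821.96.
Change = 3821.96/3516.08 − 1 = 0.0870.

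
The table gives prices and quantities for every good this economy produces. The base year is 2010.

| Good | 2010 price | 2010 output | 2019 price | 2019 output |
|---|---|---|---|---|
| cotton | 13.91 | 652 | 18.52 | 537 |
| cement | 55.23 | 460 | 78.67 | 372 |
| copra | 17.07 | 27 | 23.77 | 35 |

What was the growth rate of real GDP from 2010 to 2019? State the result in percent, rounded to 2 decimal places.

Real GDP 2010 = Nominal GDP 2010 = 13.91·652 + 55.23·460 + 17.07·27 = 34936.01.
Real GDP 2019 (at 2010 prices) = 13.91·537 + 55.23·372 + 17.07·35 = 28612.68.
Real growth = 28612.68/34936.01 − 1 = -0.1810.

-18.10%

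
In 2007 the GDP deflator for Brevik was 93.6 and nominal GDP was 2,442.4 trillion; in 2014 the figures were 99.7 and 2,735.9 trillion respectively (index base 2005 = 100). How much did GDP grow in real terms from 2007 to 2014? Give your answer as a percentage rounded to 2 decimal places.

Deflate each year: 2007 → 2442.4/0.936 = 2609.40; 2014 → 2735.9/0.997 = 2744.13.
So real GDP changed by 2744.13/2609.40 − 1 = 0.0516, i.e. 5.16%.

5.16%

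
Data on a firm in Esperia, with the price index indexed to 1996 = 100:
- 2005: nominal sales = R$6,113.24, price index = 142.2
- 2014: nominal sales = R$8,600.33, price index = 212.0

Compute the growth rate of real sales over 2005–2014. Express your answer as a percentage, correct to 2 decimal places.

-5.64%

Real sales 2005 = 6113.24 / 1.422 = 4299.04.
Real sales 2014 = 8600.33 / 2.120 = 4056.76.
Real growth = 4056.76 / 4299.04 − 1 = -0.0564.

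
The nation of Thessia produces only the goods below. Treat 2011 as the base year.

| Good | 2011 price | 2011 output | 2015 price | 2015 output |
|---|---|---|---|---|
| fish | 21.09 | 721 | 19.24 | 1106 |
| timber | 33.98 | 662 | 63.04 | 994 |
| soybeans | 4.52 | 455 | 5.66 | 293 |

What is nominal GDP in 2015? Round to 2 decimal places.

Nominal GDP 2015 = Σ (p_2015 × q_2015) = 19.24·1106 + 63.04·994 + 5.66·293 = 85599.58.

85599.58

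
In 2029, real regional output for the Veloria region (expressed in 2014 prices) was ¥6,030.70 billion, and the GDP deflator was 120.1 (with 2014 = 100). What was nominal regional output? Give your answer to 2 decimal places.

Nominal regional output = Real × (GDP deflator/100) = 6030.70 × 1.201 = 7242.87.

¥7,242.87 billion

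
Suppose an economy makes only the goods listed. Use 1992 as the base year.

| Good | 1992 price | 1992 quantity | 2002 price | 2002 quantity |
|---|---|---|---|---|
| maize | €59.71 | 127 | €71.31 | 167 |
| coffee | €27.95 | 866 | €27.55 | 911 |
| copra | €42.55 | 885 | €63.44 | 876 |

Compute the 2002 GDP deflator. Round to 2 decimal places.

127.33

Nominal GDP 2002 = 71.31·167 + 27.55·911 + 63.44·876 = 92580.26.
Real GDP 2002 (at 1992 prices) = 59.71·167 + 27.95·911 + 42.55·876 = 72707.82.
Deflator = Nominal/Real × 100 = 92580.26/72707.82 × 100 = 127.332.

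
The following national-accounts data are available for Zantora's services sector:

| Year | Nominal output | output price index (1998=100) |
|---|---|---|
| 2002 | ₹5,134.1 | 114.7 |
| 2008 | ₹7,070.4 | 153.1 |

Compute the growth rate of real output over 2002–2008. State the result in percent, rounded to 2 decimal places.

3.17%

Real output 2002 = 5134.1 / 1.147 = 4476.11.
Real output 2008 = 7070.4 / 1.531 = 4618.16.
Real growth = 4618.16 / 4476.11 − 1 = 0.0317.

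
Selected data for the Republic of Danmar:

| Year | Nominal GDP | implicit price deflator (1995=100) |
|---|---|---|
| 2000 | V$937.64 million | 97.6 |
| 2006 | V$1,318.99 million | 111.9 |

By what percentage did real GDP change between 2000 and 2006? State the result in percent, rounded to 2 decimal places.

22.69%

Real GDP 2000 = 937.64 / 0.976 = 960.70.
Real GDP 2006 = 1318.99 / 1.119 = 1178.72.
Real growth = 1178.72 / 960.70 − 1 = 0.2269.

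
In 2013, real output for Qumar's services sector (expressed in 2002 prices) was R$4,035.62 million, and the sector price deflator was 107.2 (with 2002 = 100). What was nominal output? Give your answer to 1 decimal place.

Nominal output = Real × (sector price deflator/100) = 4035.62 × 1.072 = 4326.18.

R$4,326.2 million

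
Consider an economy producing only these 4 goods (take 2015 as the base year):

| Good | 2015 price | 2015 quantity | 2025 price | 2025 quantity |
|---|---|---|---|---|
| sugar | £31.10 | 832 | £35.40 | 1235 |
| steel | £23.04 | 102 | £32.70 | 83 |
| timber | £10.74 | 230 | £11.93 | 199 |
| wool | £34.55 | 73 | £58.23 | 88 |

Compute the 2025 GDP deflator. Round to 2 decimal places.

Nominal GDP 2025 = 35.40·1235 + 32.70·83 + 11.93·199 + 58.23·88 = 53931.41.
Real GDP 2025 (at 2015 prices) = 31.10·1235 + 23.04·83 + 10.74·199 + 34.55·88 = 45498.48.
Deflator = Nominal/Real × 100 = 53931.41/45498.48 × 100 = 118.535.

118.53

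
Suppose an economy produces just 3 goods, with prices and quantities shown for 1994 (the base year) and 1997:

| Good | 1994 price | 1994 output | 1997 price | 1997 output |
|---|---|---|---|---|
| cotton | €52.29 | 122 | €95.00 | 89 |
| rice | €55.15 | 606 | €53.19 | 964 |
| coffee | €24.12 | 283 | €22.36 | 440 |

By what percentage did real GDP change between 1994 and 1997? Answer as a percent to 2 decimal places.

Real GDP 1994 = Nominal GDP 1994 = 52.29·122 + 55.15·606 + 24.12·283 = 46626.24.
Real GDP 1997 (at 1994 prices) = 52.29·89 + 55.15·964 + 24.12·440 = 68431.21.
Real growth = 68431.21/46626.24 − 1 = 0.4677.

46.77%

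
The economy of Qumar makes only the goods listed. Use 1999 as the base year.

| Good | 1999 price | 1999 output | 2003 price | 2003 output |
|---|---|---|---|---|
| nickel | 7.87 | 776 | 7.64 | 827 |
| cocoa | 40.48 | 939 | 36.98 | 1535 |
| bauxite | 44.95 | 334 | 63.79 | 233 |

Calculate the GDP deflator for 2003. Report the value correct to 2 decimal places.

98.52

Nominal GDP 2003 = 7.64·827 + 36.98·1535 + 63.79·233 = 77945.65.
Real GDP 2003 (at 1999 prices) = 7.87·827 + 40.48·1535 + 44.95·233 = 79118.64.
Deflator = Nominal/Real × 100 = 77945.65/79118.64 × 100 = 98.517.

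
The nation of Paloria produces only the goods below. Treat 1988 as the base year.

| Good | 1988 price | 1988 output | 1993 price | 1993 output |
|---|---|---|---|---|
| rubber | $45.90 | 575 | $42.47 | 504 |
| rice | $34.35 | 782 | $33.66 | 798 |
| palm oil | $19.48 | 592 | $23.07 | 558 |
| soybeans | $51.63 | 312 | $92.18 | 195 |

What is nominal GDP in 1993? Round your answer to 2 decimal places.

$79113.72

Nominal GDP 1993 = Σ (p_1993 × q_1993) = 42.47·504 + 33.66·798 + 23.07·558 + 92.18·195 = 79113.72.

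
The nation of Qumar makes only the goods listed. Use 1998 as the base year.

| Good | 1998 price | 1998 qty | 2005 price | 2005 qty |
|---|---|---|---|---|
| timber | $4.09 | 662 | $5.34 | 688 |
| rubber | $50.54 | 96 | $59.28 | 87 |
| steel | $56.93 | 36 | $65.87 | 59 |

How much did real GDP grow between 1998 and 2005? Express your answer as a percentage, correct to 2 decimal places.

Real GDP 1998 = Nominal GDP 1998 = 4.09·662 + 50.54·96 + 56.93·36 = 9608.90.
Real GDP 2005 (at 1998 prices) = 4.09·688 + 50.54·87 + 56.93·59 = 10569.77.
Real growth = 10569.77/9608.90 − 1 = 0.1000.

10.00%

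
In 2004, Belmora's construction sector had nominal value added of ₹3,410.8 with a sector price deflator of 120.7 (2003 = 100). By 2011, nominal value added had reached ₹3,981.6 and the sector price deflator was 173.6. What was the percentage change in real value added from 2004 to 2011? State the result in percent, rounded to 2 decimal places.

-18.84%

Real value added 2004 = 3410.8 / 1.207 = 2825.85.
Real value added 2011 = 3981.6 / 1.736 = 2293.55.
Real growth = 2293.55 / 2825.85 − 1 = -0.1884.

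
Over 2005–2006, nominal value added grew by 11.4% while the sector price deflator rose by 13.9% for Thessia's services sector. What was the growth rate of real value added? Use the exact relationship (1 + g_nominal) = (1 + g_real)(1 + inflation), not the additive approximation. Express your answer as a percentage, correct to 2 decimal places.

-2.19%

(1 + g_nom) = (1 + g_real)(1 + π), so g_real = 1.1140 / 1.1390 − 1 = -0.02195.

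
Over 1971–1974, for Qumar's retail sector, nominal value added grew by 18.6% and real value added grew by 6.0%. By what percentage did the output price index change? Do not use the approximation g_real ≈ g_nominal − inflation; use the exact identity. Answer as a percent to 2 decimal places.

11.89%

(1 + g_nom) = (1 + g_real)(1 + π), so π = 1.1860 / 1.0600 − 1 = 0.11887.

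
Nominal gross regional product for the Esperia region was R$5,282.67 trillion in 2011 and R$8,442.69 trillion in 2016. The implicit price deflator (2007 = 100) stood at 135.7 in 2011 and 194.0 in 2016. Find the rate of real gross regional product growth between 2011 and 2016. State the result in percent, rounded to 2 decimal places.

Real gross regional product 2011 = 5282.67 / 1.357 = 3892.90.
Real gross regional product 2016 = 8442.69 / 1.940 = 4351.90.
Real growth = 4351.90 / 3892.90 − 1 = 0.1179.

11.79%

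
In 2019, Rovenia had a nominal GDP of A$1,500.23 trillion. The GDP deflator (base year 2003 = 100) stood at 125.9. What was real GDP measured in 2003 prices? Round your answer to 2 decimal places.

A$1,191.60 trillion

Real GDP = Nominal / (GDP deflator/100) = 1500.23 / 1.259 = 1191.60.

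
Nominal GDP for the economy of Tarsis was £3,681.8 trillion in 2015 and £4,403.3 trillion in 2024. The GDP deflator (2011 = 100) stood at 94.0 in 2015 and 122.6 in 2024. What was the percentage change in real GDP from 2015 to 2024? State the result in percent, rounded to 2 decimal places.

Real GDP 2015 = 3681.8 / 0.940 = 3916.81.
Real GDP 2024 = 4403.3 / 1.226 = 3591.60.
Real growth = 3591.60 / 3916.81 − 1 = -0.0830.

-8.30%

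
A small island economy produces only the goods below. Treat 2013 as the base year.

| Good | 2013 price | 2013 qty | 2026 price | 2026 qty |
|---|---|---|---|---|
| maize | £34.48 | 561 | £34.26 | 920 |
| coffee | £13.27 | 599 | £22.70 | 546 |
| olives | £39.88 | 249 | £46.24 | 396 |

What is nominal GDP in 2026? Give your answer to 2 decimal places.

£62224.44

Nominal GDP 2026 = Σ (p_2026 × q_2026) = 34.26·920 + 22.70·546 + 46.24·396 = 62224.44.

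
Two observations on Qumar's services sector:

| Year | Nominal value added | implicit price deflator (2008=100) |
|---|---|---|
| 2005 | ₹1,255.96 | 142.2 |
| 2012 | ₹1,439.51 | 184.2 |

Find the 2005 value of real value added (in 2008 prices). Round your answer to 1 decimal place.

Real value added = Nominal / (implicit price deflator/100) = 1255.96 / 1.422 = 883.23.

₹883.2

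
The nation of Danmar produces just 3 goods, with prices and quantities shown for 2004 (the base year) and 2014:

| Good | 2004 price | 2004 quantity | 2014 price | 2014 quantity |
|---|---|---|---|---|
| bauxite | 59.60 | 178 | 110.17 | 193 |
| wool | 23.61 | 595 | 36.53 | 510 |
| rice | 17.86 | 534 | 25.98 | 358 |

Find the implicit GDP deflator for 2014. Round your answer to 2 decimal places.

164.32

Nominal GDP 2014 = 110.17·193 + 36.53·510 + 25.98·358 = 49193.95.
Real GDP 2014 (at 2004 prices) = 59.60·193 + 23.61·510 + 17.86·358 = 29937.78.
Deflator = Nominal/Real × 100 = 49193.95/29937.78 × 100 = 164.321.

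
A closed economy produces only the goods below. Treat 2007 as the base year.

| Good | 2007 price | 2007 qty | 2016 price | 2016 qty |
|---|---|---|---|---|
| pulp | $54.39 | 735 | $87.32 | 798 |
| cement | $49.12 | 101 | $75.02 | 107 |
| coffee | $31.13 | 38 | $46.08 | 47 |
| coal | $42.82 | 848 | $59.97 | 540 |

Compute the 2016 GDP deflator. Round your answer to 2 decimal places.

Nominal GDP 2016 = 87.32·798 + 75.02·107 + 46.08·47 + 59.97·540 = 112258.06.
Real GDP 2016 (at 2007 prices) = 54.39·798 + 49.12·107 + 31.13·47 + 42.82·540 = 73244.97.
Deflator = Nominal/Real × 100 = 112258.06/73244.97 × 100 = 153.264.

153.26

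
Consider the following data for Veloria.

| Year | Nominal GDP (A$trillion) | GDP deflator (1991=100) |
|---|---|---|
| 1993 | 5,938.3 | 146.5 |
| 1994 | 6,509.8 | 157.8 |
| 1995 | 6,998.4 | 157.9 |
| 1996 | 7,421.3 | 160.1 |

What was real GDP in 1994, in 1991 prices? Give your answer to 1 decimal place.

Real GDP 1994 = 6509.8 / 1.578 = 4125.35.

A$4,125.3 trillion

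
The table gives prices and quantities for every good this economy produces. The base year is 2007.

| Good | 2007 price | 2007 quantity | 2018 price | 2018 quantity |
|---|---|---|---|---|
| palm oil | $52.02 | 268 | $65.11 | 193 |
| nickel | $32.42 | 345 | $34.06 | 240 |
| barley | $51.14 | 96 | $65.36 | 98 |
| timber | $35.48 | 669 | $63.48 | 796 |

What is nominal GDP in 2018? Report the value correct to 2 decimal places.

Nominal GDP 2018 = Σ (p_2018 × q_2018) = 65.11·193 + 34.06·240 + 65.36·98 + 63.48·796 = 77675.99.

$77675.99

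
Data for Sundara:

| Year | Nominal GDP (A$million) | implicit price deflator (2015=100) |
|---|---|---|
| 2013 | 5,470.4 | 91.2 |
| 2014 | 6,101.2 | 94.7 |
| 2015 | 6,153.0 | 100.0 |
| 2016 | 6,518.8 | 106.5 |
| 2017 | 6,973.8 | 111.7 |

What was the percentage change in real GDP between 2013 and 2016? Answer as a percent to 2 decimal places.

Real GDP 2013 = 5470.4/0.912 = 5998.25.
Real GDP 2016 = 6518.8/1.065 = 6120.94.
Change = 6120.94/5998.25 − 1 = 0.0205.

2.05%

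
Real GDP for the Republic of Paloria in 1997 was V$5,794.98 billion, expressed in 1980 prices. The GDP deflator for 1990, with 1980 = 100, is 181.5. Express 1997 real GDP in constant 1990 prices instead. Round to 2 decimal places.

Real GDP in 1990 prices = Real GDP in 1980 prices × (P_1990/P_1980) = 5794.98 × 1.815 = 10517.89.

V$10,517.89 billion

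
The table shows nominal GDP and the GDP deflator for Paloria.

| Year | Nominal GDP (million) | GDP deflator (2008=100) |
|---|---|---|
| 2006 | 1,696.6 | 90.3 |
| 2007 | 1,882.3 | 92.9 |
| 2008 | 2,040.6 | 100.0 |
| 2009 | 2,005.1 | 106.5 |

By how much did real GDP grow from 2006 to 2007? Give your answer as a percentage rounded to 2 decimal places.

7.84%

Real GDP 2006 = 1696.6/0.903 = 1878.85.
Real GDP 2007 = 1882.3/0.929 = 2026.16.
Change = 2026.16/1878.85 − 1 = 0.0784.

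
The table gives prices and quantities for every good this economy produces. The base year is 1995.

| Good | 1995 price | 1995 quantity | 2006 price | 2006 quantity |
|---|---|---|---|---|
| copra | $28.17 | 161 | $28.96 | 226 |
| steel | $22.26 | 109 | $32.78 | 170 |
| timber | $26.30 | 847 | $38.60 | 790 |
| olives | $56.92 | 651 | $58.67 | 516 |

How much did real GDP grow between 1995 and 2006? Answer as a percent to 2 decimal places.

Real GDP 1995 = Nominal GDP 1995 = 28.17·161 + 22.26·109 + 26.30·847 + 56.92·651 = 66292.73.
Real GDP 2006 (at 1995 prices) = 28.17·226 + 22.26·170 + 26.30·790 + 56.92·516 = 60298.34.
Real growth = 60298.34/66292.73 − 1 = -0.0904.

-9.04%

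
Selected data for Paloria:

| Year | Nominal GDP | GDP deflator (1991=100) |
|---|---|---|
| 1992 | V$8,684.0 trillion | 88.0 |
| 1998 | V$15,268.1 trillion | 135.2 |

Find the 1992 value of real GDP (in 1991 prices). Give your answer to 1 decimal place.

V$9,868.2 trillion

Real GDP = Nominal / (GDP deflator/100) = 8684.0 / 0.880 = 9868.18.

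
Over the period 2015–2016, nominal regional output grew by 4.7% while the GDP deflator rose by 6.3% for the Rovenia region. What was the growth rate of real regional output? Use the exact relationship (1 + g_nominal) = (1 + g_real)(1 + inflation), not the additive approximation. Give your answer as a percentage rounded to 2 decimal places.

-1.51%

(1 + g_nom) = (1 + g_real)(1 + π), so g_real = 1.0470 / 1.0630 − 1 = -0.01505.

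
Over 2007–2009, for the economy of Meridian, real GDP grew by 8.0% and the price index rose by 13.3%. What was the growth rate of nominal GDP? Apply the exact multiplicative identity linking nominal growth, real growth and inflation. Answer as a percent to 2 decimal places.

22.36%

(1 + g_nom) = (1 + g_real)(1 + π) = 1.0800 × 1.1330 = 1.22364.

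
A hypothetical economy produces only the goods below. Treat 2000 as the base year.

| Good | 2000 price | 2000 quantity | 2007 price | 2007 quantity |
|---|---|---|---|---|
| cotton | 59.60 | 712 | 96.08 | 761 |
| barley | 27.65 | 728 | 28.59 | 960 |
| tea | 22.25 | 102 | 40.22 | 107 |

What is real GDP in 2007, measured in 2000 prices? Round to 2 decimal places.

74280.35

Real GDP 2007 = Σ (p_2000 × q_2007) = 59.60·761 + 27.65·960 + 22.25·107 = 74280.35.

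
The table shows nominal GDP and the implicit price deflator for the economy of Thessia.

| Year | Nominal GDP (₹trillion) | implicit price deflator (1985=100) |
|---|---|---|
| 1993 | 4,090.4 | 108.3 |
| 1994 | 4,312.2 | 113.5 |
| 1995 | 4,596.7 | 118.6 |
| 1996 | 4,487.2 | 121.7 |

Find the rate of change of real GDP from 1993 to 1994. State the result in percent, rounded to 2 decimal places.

0.59%

Real GDP 1993 = 4090.4/1.083 = 3776.92.
Real GDP 1994 = 4312.2/1.135 = 3799.30.
Change = 3799.30/3776.92 − 1 = 0.0059.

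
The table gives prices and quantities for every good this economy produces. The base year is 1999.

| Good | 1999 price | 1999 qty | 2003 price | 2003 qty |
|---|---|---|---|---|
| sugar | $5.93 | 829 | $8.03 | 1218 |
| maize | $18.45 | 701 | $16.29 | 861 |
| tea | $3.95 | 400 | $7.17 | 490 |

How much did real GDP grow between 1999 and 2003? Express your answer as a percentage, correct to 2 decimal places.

28.90%

Real GDP 1999 = Nominal GDP 1999 = 5.93·829 + 18.45·701 + 3.95·400 = 19429.42.
Real GDP 2003 (at 1999 prices) = 5.93·1218 + 18.45·861 + 3.95·490 = 25043.69.
Real growth = 25043.69/19429.42 − 1 = 0.2890.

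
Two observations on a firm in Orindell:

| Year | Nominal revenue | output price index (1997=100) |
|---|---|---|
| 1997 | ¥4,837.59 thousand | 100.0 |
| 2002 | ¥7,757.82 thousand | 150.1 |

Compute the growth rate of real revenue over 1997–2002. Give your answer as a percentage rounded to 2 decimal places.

6.84%

Deflate each year: 1997 → 4837.59/1.000 = 4837.59; 2002 → 7757.82/1.501 = 5168.43.
So real revenue changed by 5168.43/4837.59 − 1 = 0.0684, i.e. 6.84%.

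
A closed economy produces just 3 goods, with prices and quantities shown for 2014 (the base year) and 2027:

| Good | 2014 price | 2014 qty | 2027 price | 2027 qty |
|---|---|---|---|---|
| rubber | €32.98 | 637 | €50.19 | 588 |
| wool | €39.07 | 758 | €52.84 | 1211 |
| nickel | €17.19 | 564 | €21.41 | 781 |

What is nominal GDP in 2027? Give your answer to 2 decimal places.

Nominal GDP 2027 = Σ (p_2027 × q_2027) = 50.19·588 + 52.84·1211 + 21.41·781 = 110222.17.

€110222.17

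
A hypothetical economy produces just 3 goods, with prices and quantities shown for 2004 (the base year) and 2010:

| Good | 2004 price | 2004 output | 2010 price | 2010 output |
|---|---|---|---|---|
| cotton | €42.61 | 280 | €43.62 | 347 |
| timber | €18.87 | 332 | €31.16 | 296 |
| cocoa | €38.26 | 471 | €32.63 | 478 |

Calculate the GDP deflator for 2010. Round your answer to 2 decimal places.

Nominal GDP 2010 = 43.62·347 + 31.16·296 + 32.63·478 = 39956.64.
Real GDP 2010 (at 2004 prices) = 42.61·347 + 18.87·296 + 38.26·478 = 38659.47.
Deflator = Nominal/Real × 100 = 39956.64/38659.47 × 100 = 103.355.

103.36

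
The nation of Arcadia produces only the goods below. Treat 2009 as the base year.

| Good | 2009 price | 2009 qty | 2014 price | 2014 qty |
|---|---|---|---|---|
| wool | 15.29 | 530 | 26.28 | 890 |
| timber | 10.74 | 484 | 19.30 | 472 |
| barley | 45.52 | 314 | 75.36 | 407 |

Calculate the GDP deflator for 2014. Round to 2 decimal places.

169.79

Nominal GDP 2014 = 26.28·890 + 19.30·472 + 75.36·407 = 63170.32.
Real GDP 2014 (at 2009 prices) = 15.29·890 + 10.74·472 + 45.52·407 = 37204.02.
Deflator = Nominal/Real × 100 = 63170.32/37204.02 × 100 = 169.794.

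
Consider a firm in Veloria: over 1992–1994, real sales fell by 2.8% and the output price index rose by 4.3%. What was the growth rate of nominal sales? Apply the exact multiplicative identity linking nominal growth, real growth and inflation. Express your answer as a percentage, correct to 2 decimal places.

1.38%

(1 + g_nom) = (1 + g_real)(1 + π) = 0.9720 × 1.0430 = 1.01380.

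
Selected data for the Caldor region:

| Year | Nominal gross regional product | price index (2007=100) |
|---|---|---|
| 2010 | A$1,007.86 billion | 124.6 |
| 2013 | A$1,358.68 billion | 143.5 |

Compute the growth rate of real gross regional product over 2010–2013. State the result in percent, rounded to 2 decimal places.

17.05%

Deflate each year: 2010 → 1007.86/1.246 = 808.88; 2013 → 1358.68/1.435 = 946.82.
So real gross regional product changed by 946.82/808.88 − 1 = 0.1705, i.e. 17.05%.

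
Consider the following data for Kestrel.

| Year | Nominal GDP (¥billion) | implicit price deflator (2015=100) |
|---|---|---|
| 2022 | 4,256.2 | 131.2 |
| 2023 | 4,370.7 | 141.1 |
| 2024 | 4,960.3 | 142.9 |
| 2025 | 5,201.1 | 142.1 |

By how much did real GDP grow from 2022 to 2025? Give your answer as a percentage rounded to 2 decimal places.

12.83%

Real GDP 2022 = 4256.2/1.312 = 3244.05.
Real GDP 2025 = 5201.1/1.421 = 3660.17.
Change = 3660.17/3244.05 − 1 = 0.1283.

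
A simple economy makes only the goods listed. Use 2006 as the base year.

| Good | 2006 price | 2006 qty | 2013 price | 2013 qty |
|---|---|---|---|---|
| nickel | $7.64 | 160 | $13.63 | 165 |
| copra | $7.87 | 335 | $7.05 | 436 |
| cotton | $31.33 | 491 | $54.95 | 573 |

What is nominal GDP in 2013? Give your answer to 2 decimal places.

$36809.10

Nominal GDP 2013 = Σ (p_2013 × q_2013) = 13.63·165 + 7.05·436 + 54.95·573 = 36809.10.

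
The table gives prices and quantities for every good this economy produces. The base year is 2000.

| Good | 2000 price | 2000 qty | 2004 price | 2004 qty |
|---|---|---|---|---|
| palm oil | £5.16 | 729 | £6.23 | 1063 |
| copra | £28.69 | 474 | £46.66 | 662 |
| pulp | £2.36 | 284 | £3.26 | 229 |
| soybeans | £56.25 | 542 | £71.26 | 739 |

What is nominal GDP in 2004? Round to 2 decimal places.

£90919.09

Nominal GDP 2004 = Σ (p_2004 × q_2004) = 6.23·1063 + 46.66·662 + 3.26·229 + 71.26·739 = 90919.09.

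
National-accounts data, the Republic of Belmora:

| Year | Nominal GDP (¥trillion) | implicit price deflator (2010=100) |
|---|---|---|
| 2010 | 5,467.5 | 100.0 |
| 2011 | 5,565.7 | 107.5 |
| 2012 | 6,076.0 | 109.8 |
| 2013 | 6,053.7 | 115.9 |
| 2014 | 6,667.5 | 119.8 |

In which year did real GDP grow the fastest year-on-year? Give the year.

2011: real = 5565.7/1.075 = 5177.40; growth vs 2010 (5467.50) = -5.31%.
2012: real = 6076.0/1.098 = 5533.70; growth vs 2011 (5177.40) = 6.88%.
2013: real = 6053.7/1.159 = 5223.21; growth vs 2012 (5533.70) = -5.61%.
2014: real = 6667.5/1.198 = 5565.53; growth vs 2013 (5223.21) = 6.55%.

2012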